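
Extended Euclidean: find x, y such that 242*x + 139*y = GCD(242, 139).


Tabular extended Euclidean (each row: r = 242*s + 139*t):
r=242, s=1, t=0
r=139, s=0, t=1
q=1: r=103, s=1, t=-1   [242*(1) + 139*(-1) = 103]
q=1: r=36, s=-1, t=2   [242*(-1) + 139*(2) = 36]
q=2: r=31, s=3, t=-5   [242*(3) + 139*(-5) = 31]
q=1: r=5, s=-4, t=7   [242*(-4) + 139*(7) = 5]
q=6: r=1, s=27, t=-47   [242*(27) + 139*(-47) = 1]
q=5: r=0, s=-139, t=242   [242*(-139) + 139*(242) = 0]
GCD = 1; from the row with r=1: x=27, y=-47
Check: 242*(27) + 139*(-47) = 6534 - 6533 = 1

GCD = 1, x = 27, y = -47


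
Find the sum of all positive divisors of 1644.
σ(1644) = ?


Divisors of 1644: 1, 2, 3, 4, 6, 12, 137, 274, 411, 548, 822, 1644
Sum = 1 + 2 + 3 + 4 + 6 + 12 + 137 + 274 + 411 + 548 + 822 + 1644 = 3864

σ(1644) = 3864


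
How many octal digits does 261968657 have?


261968657 in base 8 = 1747251421
Number of digits = 10

10 digits (base 8)


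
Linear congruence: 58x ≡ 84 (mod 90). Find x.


GCD(58, 90) = 2 divides 84
Divide: 29x ≡ 42 (mod 45)
x ≡ 3 (mod 45)


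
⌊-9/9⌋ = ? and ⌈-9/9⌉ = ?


-9/9 = -1.0000
floor = -1
ceil = -1

floor = -1, ceil = -1


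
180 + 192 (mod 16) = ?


180 + 192 = 372
372 mod 16 = 4


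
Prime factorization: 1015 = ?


1015 / 5 = 203
203 / 7 = 29
29 / 29 = 1
1015 = 5 × 7 × 29


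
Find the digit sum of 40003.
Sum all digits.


4 + 0 + 0 + 0 + 3 = 7


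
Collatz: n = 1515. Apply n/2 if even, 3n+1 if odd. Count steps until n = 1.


1515 → 4546 → 2273 → 6820 → 3410 → 1705 → 5116 → 2558 → 1279 → 3838 → 1919 → 5758 → 2879 → 8638 → 4319 → 12958 → 6479 → 19438 → 9719 → 29158 → 14579 → 43738 → 21869 → 65608 → 32804 → 16402 → 8201 → 24604 → 12302 → 6151 → 18454 → 9227 → 27682 → 13841 → 41524 → 20762 → 10381 → 31144 → 15572 → 7786 → 3893 → 11680 → 5840 → 2920 → 1460 → 730 → 365 → 1096 → 548 → 274 → 137 → 412 → 206 → 103 → 310 → 155 → 466 → 233 → 700 → 350 → 175 → 526 → 263 → 790 → 395 → 1186 → 593 → 1780 → 890 → 445 → 1336 → 668 → 334 → 167 → 502 → 251 → 754 → 377 → 1132 → 566 → 283 → 850 → 425 → 1276 → 638 → 319 → 958 → 479 → 1438 → 719 → 2158 → 1079 → 3238 → 1619 → 4858 → 2429 → 7288 → 3644 → 1822 → 911 → 2734 → 1367 → 4102 → 2051 → 6154 → 3077 → 9232 → 4616 → 2308 → 1154 → 577 → 1732 → 866 → 433 → 1300 → 650 → 325 → 976 → 488 → 244 → 122 → 61 → 184 → 92 → 46 → 23 → 70 → 35 → 106 → 53 → 160 → 80 → 40 → 20 → 10 → 5 → 16 → 8 → 4 → 2 → 1
Total steps = 140

140 steps


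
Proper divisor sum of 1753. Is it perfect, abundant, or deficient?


Proper divisors: 1
Sum = 1 = 1
1 < 1753 → deficient

s(1753) = 1 (deficient)


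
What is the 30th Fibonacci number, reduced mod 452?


F(k) mod 452 for k=1..30:
1, 1, 2, 3, 5, 8, 13, 21, 34, 55, 89, 144, 233, 377, 158, 83, 241, 324, 113, 437, 98, 83, 181, 264, 445, 257, 250, 55, 305, 360
F(30) mod 452 = 360


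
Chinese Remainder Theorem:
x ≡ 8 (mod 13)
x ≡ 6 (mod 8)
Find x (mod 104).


M = 13*8 = 104
M1 = M/13 = 8, M2 = M/8 = 13
M1^(-1) mod 13 = 5, M2^(-1) mod 8 = 5
x = 8*8*5 + 6*13*5 = 710
710 mod 104 = 86
Check: 86 mod 13 = 8 ✓, 86 mod 8 = 6 ✓

x ≡ 86 (mod 104)


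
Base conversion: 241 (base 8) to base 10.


241 (base 8) = 161 (decimal)
161 (decimal) = 161 (base 10)


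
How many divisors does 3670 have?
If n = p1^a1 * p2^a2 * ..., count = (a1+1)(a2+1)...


3670 = 2^1 × 5^1 × 367^1
d(3670) = (1+1) × (1+1) × (1+1) = 8

8 divisors


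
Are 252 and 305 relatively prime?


Euclidean algorithm:
305 = 1 * 252 + 53
252 = 4 * 53 + 40
53 = 1 * 40 + 13
40 = 3 * 13 + 1
13 = 13 * 1 + 0
GCD(252, 305) = 1

Yes, coprime (GCD = 1)


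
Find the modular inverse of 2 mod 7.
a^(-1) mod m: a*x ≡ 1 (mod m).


Use the extended Euclidean algorithm on (7, 2); each row r = 7*s + 2*t:
r=7, s=1, t=0
r=2, s=0, t=1
q=3: r=1, s=1, t=-3   [7*(1) + 2*(-3) = 1]
q=2: r=0, s=-2, t=7   [7*(-2) + 2*(7) = 0]
GCD = 1 with t = -3, so 2*(-3) ≡ 1 (mod 7)
Inverse = -3 mod 7 = 4
Check: 2 * 4 = 8 ≡ 1 (mod 7)

2^(-1) ≡ 4 (mod 7)


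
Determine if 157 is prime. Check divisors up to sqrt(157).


Check divisors up to sqrt(157) = 12.5300
No divisors found.
157 is prime.

Yes, 157 is prime


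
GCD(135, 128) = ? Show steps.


135 = 1 * 128 + 7
128 = 18 * 7 + 2
7 = 3 * 2 + 1
2 = 2 * 1 + 0
GCD = 1


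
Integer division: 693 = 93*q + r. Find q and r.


693 = 93 * 7 + 42
Check: 651 + 42 = 693

q = 7, r = 42


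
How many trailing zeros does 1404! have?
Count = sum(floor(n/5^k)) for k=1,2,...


floor(1404/5) = 280
floor(1404/25) = 56
floor(1404/125) = 11
floor(1404/625) = 2
Total = 349

349 trailing zeros


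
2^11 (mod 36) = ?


2^1 mod 36 = 2
2^2 mod 36 = 4
2^3 mod 36 = 8
2^4 mod 36 = 16
2^5 mod 36 = 32
2^6 mod 36 = 28
2^7 mod 36 = 20
2^8 mod 36 = 4
2^9 mod 36 = 8
2^10 mod 36 = 16
2^11 mod 36 = 32


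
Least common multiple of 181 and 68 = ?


GCD(181, 68) = 1
LCM = 181*68/1 = 12308/1 = 12308

LCM = 12308


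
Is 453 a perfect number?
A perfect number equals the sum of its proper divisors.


Proper divisors of 453: 1, 3, 151
Sum = 1 + 3 + 151 = 155

No, 453 is not perfect (155 ≠ 453)


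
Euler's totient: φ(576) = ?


576 = 2^6 × 3^2
Prime factors: 2, 3
φ(576) = 576 × (1-1/2) × (1-1/3)
= 576 × 1/2 × 2/3 = 192

φ(576) = 192


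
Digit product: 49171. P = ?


4 × 9 × 1 × 7 × 1 = 252


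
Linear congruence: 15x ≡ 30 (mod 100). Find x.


GCD(15, 100) = 5 divides 30
Divide: 3x ≡ 6 (mod 20)
x ≡ 2 (mod 20)


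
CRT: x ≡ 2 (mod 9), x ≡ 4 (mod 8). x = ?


M = 9*8 = 72
M1 = M/9 = 8, M2 = M/8 = 9
M1^(-1) mod 9 = 8, M2^(-1) mod 8 = 1
x = 2*8*8 + 4*9*1 = 164
164 mod 72 = 20
Check: 20 mod 9 = 2 ✓, 20 mod 8 = 4 ✓

x ≡ 20 (mod 72)


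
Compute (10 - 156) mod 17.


10 - 156 = -146
-146 mod 17 = 7


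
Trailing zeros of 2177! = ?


floor(2177/5) = 435
floor(2177/25) = 87
floor(2177/125) = 17
floor(2177/625) = 3
Total = 542

542 trailing zeros


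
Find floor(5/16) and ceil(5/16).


5/16 = 0.3125
floor = 0
ceil = 1

floor = 0, ceil = 1


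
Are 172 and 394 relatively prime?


Euclidean algorithm:
394 = 2 * 172 + 50
172 = 3 * 50 + 22
50 = 2 * 22 + 6
22 = 3 * 6 + 4
6 = 1 * 4 + 2
4 = 2 * 2 + 0
GCD(172, 394) = 2

No, not coprime (GCD = 2)


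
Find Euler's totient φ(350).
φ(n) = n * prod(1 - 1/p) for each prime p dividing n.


350 = 2 × 5^2 × 7
Prime factors: 2, 5, 7
φ(350) = 350 × (1-1/2) × (1-1/5) × (1-1/7)
= 350 × 1/2 × 4/5 × 6/7 = 120

φ(350) = 120


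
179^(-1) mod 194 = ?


Use the extended Euclidean algorithm on (194, 179); each row r = 194*s + 179*t:
r=194, s=1, t=0
r=179, s=0, t=1
q=1: r=15, s=1, t=-1   [194*(1) + 179*(-1) = 15]
q=11: r=14, s=-11, t=12   [194*(-11) + 179*(12) = 14]
q=1: r=1, s=12, t=-13   [194*(12) + 179*(-13) = 1]
q=14: r=0, s=-179, t=194   [194*(-179) + 179*(194) = 0]
GCD = 1 with t = -13, so 179*(-13) ≡ 1 (mod 194)
Inverse = -13 mod 194 = 181
Check: 179 * 181 = 32399 ≡ 1 (mod 194)

179^(-1) ≡ 181 (mod 194)


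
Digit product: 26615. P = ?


2 × 6 × 6 × 1 × 5 = 360


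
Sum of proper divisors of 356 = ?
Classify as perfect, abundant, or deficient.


Proper divisors: 1, 2, 4, 89, 178
Sum = 1 + 2 + 4 + 89 + 178 = 274
274 < 356 → deficient

s(356) = 274 (deficient)


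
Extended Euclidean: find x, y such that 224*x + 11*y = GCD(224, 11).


Tabular extended Euclidean (each row: r = 224*s + 11*t):
r=224, s=1, t=0
r=11, s=0, t=1
q=20: r=4, s=1, t=-20   [224*(1) + 11*(-20) = 4]
q=2: r=3, s=-2, t=41   [224*(-2) + 11*(41) = 3]
q=1: r=1, s=3, t=-61   [224*(3) + 11*(-61) = 1]
q=3: r=0, s=-11, t=224   [224*(-11) + 11*(224) = 0]
GCD = 1; from the row with r=1: x=3, y=-61
Check: 224*(3) + 11*(-61) = 672 - 671 = 1

GCD = 1, x = 3, y = -61


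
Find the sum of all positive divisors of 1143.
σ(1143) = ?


Divisors of 1143: 1, 3, 9, 127, 381, 1143
Sum = 1 + 3 + 9 + 127 + 381 + 1143 = 1664

σ(1143) = 1664


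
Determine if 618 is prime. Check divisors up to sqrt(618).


618 / 2 = 309 (exact division)
618 is NOT prime.

No, 618 is not prime


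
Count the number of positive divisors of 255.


255 = 3^1 × 5^1 × 17^1
d(255) = (1+1) × (1+1) × (1+1) = 8

8 divisors


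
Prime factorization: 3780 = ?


3780 / 2 = 1890
1890 / 2 = 945
945 / 3 = 315
315 / 3 = 105
105 / 3 = 35
35 / 5 = 7
7 / 7 = 1
3780 = 2^2 × 3^3 × 5 × 7


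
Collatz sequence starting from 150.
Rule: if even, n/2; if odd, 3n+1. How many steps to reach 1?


150 → 75 → 226 → 113 → 340 → 170 → 85 → 256 → 128 → 64 → 32 → 16 → 8 → 4 → 2 → 1
Total steps = 15

15 steps


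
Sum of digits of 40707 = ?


4 + 0 + 7 + 0 + 7 = 18


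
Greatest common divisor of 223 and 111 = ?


223 = 2 * 111 + 1
111 = 111 * 1 + 0
GCD = 1


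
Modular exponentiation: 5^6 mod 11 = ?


5^1 mod 11 = 5
5^2 mod 11 = 3
5^3 mod 11 = 4
5^4 mod 11 = 9
5^5 mod 11 = 1
5^6 mod 11 = 5


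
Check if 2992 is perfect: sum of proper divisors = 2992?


Proper divisors of 2992: 1, 2, 4, 8, 11, 16, 17, 22, 34, 44, 68, 88, 136, 176, 187, 272, 374, 748, 1496
Sum = 1 + 2 + 4 + 8 + 11 + 16 + 17 + 22 + 34 + 44 + 68 + 88 + 136 + 176 + 187 + 272 + 374 + 748 + 1496 = 3704

No, 2992 is not perfect (3704 ≠ 2992)


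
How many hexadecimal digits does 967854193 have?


967854193 in base 16 = 39B04871
Number of digits = 8

8 digits (base 16)


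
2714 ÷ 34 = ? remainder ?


2714 = 34 * 79 + 28
Check: 2686 + 28 = 2714

q = 79, r = 28


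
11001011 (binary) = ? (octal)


11001011 (base 2) = 203 (decimal)
203 (decimal) = 313 (base 8)


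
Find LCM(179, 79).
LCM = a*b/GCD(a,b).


GCD(179, 79) = 1
LCM = 179*79/1 = 14141/1 = 14141

LCM = 14141


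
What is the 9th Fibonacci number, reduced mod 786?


F(k) mod 786 for k=1..9:
1, 1, 2, 3, 5, 8, 13, 21, 34
F(9) mod 786 = 34


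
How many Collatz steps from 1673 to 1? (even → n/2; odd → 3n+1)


1673 → 5020 → 2510 → 1255 → 3766 → 1883 → 5650 → 2825 → 8476 → 4238 → 2119 → 6358 → 3179 → 9538 → 4769 → 14308 → 7154 → 3577 → 10732 → 5366 → 2683 → 8050 → 4025 → 12076 → 6038 → 3019 → 9058 → 4529 → 13588 → 6794 → 3397 → 10192 → 5096 → 2548 → 1274 → 637 → 1912 → 956 → 478 → 239 → 718 → 359 → 1078 → 539 → 1618 → 809 → 2428 → 1214 → 607 → 1822 → 911 → 2734 → 1367 → 4102 → 2051 → 6154 → 3077 → 9232 → 4616 → 2308 → 1154 → 577 → 1732 → 866 → 433 → 1300 → 650 → 325 → 976 → 488 → 244 → 122 → 61 → 184 → 92 → 46 → 23 → 70 → 35 → 106 → 53 → 160 → 80 → 40 → 20 → 10 → 5 → 16 → 8 → 4 → 2 → 1
Total steps = 91

91 steps


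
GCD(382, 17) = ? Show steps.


382 = 22 * 17 + 8
17 = 2 * 8 + 1
8 = 8 * 1 + 0
GCD = 1


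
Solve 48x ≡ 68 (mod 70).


GCD(48, 70) = 2 divides 68
Divide: 24x ≡ 34 (mod 35)
x ≡ 16 (mod 35)


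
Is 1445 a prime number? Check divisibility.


1445 / 5 = 289 (exact division)
1445 is NOT prime.

No, 1445 is not prime


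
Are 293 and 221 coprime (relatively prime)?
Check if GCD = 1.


Euclidean algorithm:
293 = 1 * 221 + 72
221 = 3 * 72 + 5
72 = 14 * 5 + 2
5 = 2 * 2 + 1
2 = 2 * 1 + 0
GCD(293, 221) = 1

Yes, coprime (GCD = 1)


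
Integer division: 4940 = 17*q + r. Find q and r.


4940 = 17 * 290 + 10
Check: 4930 + 10 = 4940

q = 290, r = 10


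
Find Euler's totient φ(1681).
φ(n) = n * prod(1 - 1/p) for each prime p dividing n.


1681 = 41^2
Prime factors: 41
φ(1681) = 1681 × (1-1/41)
= 1681 × 40/41 = 1640

φ(1681) = 1640


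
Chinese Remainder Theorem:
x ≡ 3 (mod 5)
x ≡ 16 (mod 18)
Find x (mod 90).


M = 5*18 = 90
M1 = M/5 = 18, M2 = M/18 = 5
M1^(-1) mod 5 = 2, M2^(-1) mod 18 = 11
x = 3*18*2 + 16*5*11 = 988
988 mod 90 = 88
Check: 88 mod 5 = 3 ✓, 88 mod 18 = 16 ✓

x ≡ 88 (mod 90)


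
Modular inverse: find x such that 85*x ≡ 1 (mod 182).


Use the extended Euclidean algorithm on (182, 85); each row r = 182*s + 85*t:
r=182, s=1, t=0
r=85, s=0, t=1
q=2: r=12, s=1, t=-2   [182*(1) + 85*(-2) = 12]
q=7: r=1, s=-7, t=15   [182*(-7) + 85*(15) = 1]
q=12: r=0, s=85, t=-182   [182*(85) + 85*(-182) = 0]
GCD = 1 with t = 15, so 85*(15) ≡ 1 (mod 182)
Inverse = 15 mod 182 = 15
Check: 85 * 15 = 1275 ≡ 1 (mod 182)

85^(-1) ≡ 15 (mod 182)


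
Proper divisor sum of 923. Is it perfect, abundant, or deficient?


Proper divisors: 1, 13, 71
Sum = 1 + 13 + 71 = 85
85 < 923 → deficient

s(923) = 85 (deficient)


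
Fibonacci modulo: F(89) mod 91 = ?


F(k) mod 91 for k=1..89:
1, 1, 2, 3, 5, 8, 13, 21, 34, 55, 89, 53, 51, 13, 64, 77, 50, 36, 86, 31, 26, 57, 83, 49, 41, 90, 40, 39, 79, 27, 15, 42, 57, 8, 65, 73, 47, 29, 76, 14, 90, 13, 12, 25, 37, 62, 8, 70, 78, 57, 44, 10, 54, 64, 27, 0, 27, 27, 54, 81, 44, 34, 78, 21, 8, 29, 37, 66, 12, 78, 90, 77, 76, 62, 47, 18, 65, 83, 57, 49, 15, 64, 79, 52, 40, 1, 41, 42, 83
F(89) mod 91 = 83


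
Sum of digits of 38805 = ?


3 + 8 + 8 + 0 + 5 = 24


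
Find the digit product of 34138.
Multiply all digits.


3 × 4 × 1 × 3 × 8 = 288


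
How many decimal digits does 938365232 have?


938365232 has 9 digits in base 10
floor(log10(938365232)) + 1 = floor(8.9724) + 1 = 9

9 digits (base 10)


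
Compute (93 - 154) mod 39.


93 - 154 = -61
-61 mod 39 = 17


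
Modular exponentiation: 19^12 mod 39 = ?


19^1 mod 39 = 19
19^2 mod 39 = 10
19^3 mod 39 = 34
19^4 mod 39 = 22
19^5 mod 39 = 28
19^6 mod 39 = 25
19^7 mod 39 = 7
19^8 mod 39 = 16
19^9 mod 39 = 31
19^10 mod 39 = 4
19^11 mod 39 = 37
19^12 mod 39 = 1


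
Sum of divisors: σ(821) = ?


Divisors of 821: 1, 821
Sum = 1 + 821 = 822

σ(821) = 822


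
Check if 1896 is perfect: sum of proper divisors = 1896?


Proper divisors of 1896: 1, 2, 3, 4, 6, 8, 12, 24, 79, 158, 237, 316, 474, 632, 948
Sum = 1 + 2 + 3 + 4 + 6 + 8 + 12 + 24 + 79 + 158 + 237 + 316 + 474 + 632 + 948 = 2904

No, 1896 is not perfect (2904 ≠ 1896)


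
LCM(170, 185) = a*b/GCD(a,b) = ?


GCD(170, 185) = 5
LCM = 170*185/5 = 31450/5 = 6290

LCM = 6290


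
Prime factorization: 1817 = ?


1817 / 23 = 79
79 / 79 = 1
1817 = 23 × 79


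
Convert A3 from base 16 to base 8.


A3 (base 16) = 163 (decimal)
163 (decimal) = 243 (base 8)


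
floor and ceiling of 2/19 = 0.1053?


2/19 = 0.1053
floor = 0
ceil = 1

floor = 0, ceil = 1


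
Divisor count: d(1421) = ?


1421 = 7^2 × 29^1
d(1421) = (2+1) × (1+1) = 6

6 divisors


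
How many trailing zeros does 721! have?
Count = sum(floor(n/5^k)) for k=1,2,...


floor(721/5) = 144
floor(721/25) = 28
floor(721/125) = 5
floor(721/625) = 1
Total = 178

178 trailing zeros


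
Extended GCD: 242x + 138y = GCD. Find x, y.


Tabular extended Euclidean (each row: r = 242*s + 138*t):
r=242, s=1, t=0
r=138, s=0, t=1
q=1: r=104, s=1, t=-1   [242*(1) + 138*(-1) = 104]
q=1: r=34, s=-1, t=2   [242*(-1) + 138*(2) = 34]
q=3: r=2, s=4, t=-7   [242*(4) + 138*(-7) = 2]
q=17: r=0, s=-69, t=121   [242*(-69) + 138*(121) = 0]
GCD = 2; from the row with r=2: x=4, y=-7
Check: 242*(4) + 138*(-7) = 968 - 966 = 2

GCD = 2, x = 4, y = -7


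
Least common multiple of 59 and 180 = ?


GCD(59, 180) = 1
LCM = 59*180/1 = 10620/1 = 10620

LCM = 10620


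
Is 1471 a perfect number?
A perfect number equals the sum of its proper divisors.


Proper divisors of 1471: 1
Sum = 1 = 1

No, 1471 is not perfect (1 ≠ 1471)


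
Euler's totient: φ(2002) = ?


2002 = 2 × 7 × 11 × 13
Prime factors: 2, 7, 11, 13
φ(2002) = 2002 × (1-1/2) × (1-1/7) × (1-1/11) × (1-1/13)
= 2002 × 1/2 × 6/7 × 10/11 × 12/13 = 720

φ(2002) = 720


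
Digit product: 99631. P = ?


9 × 9 × 6 × 3 × 1 = 1458


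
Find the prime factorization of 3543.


3543 / 3 = 1181
1181 / 1181 = 1
3543 = 3 × 1181


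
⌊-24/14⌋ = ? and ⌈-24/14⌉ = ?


-24/14 = -1.7143
floor = -2
ceil = -1

floor = -2, ceil = -1


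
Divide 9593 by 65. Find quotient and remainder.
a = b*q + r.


9593 = 65 * 147 + 38
Check: 9555 + 38 = 9593

q = 147, r = 38


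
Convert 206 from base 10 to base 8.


206 (base 10) = 206 (decimal)
206 (decimal) = 316 (base 8)


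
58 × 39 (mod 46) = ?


58 × 39 = 2262
2262 mod 46 = 8


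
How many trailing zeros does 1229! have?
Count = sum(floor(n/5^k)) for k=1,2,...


floor(1229/5) = 245
floor(1229/25) = 49
floor(1229/125) = 9
floor(1229/625) = 1
Total = 304

304 trailing zeros


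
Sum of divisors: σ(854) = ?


Divisors of 854: 1, 2, 7, 14, 61, 122, 427, 854
Sum = 1 + 2 + 7 + 14 + 61 + 122 + 427 + 854 = 1488

σ(854) = 1488


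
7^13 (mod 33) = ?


7^1 mod 33 = 7
7^2 mod 33 = 16
7^3 mod 33 = 13
7^4 mod 33 = 25
7^5 mod 33 = 10
7^6 mod 33 = 4
7^7 mod 33 = 28
7^8 mod 33 = 31
7^9 mod 33 = 19
7^10 mod 33 = 1
7^11 mod 33 = 7
7^12 mod 33 = 16
7^13 mod 33 = 13


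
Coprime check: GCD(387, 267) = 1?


Euclidean algorithm:
387 = 1 * 267 + 120
267 = 2 * 120 + 27
120 = 4 * 27 + 12
27 = 2 * 12 + 3
12 = 4 * 3 + 0
GCD(387, 267) = 3

No, not coprime (GCD = 3)


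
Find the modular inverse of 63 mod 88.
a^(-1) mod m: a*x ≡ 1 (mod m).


Use the extended Euclidean algorithm on (88, 63); each row r = 88*s + 63*t:
r=88, s=1, t=0
r=63, s=0, t=1
q=1: r=25, s=1, t=-1   [88*(1) + 63*(-1) = 25]
q=2: r=13, s=-2, t=3   [88*(-2) + 63*(3) = 13]
q=1: r=12, s=3, t=-4   [88*(3) + 63*(-4) = 12]
q=1: r=1, s=-5, t=7   [88*(-5) + 63*(7) = 1]
q=12: r=0, s=63, t=-88   [88*(63) + 63*(-88) = 0]
GCD = 1 with t = 7, so 63*(7) ≡ 1 (mod 88)
Inverse = 7 mod 88 = 7
Check: 63 * 7 = 441 ≡ 1 (mod 88)

63^(-1) ≡ 7 (mod 88)


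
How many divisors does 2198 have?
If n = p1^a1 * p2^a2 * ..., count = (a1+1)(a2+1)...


2198 = 2^1 × 7^1 × 157^1
d(2198) = (1+1) × (1+1) × (1+1) = 8

8 divisors


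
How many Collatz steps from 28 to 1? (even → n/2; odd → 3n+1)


28 → 14 → 7 → 22 → 11 → 34 → 17 → 52 → 26 → 13 → 40 → 20 → 10 → 5 → 16 → 8 → 4 → 2 → 1
Total steps = 18

18 steps


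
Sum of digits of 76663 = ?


7 + 6 + 6 + 6 + 3 = 28


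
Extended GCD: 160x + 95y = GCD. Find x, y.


Tabular extended Euclidean (each row: r = 160*s + 95*t):
r=160, s=1, t=0
r=95, s=0, t=1
q=1: r=65, s=1, t=-1   [160*(1) + 95*(-1) = 65]
q=1: r=30, s=-1, t=2   [160*(-1) + 95*(2) = 30]
q=2: r=5, s=3, t=-5   [160*(3) + 95*(-5) = 5]
q=6: r=0, s=-19, t=32   [160*(-19) + 95*(32) = 0]
GCD = 5; from the row with r=5: x=3, y=-5
Check: 160*(3) + 95*(-5) = 480 - 475 = 5

GCD = 5, x = 3, y = -5


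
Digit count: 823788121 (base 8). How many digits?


823788121 in base 8 = 6106401131
Number of digits = 10

10 digits (base 8)


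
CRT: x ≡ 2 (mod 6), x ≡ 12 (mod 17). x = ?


M = 6*17 = 102
M1 = M/6 = 17, M2 = M/17 = 6
M1^(-1) mod 6 = 5, M2^(-1) mod 17 = 3
x = 2*17*5 + 12*6*3 = 386
386 mod 102 = 80
Check: 80 mod 6 = 2 ✓, 80 mod 17 = 12 ✓

x ≡ 80 (mod 102)


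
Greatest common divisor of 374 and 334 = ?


374 = 1 * 334 + 40
334 = 8 * 40 + 14
40 = 2 * 14 + 12
14 = 1 * 12 + 2
12 = 6 * 2 + 0
GCD = 2


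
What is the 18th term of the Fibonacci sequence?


Sequence: 1, 1, 2, 3, 5, 8, 13, 21, 34, 55, 89, 144, 233, 377, 610, 987, 1597, 2584
F(18) = 2584


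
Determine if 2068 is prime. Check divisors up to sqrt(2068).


2068 / 2 = 1034 (exact division)
2068 is NOT prime.

No, 2068 is not prime


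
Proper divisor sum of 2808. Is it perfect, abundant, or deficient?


Proper divisors: 1, 2, 3, 4, 6, 8, 9, 12, 13, 18, 24, 26, 27, 36, 39, 52, 54, 72, 78, 104, 108, 117, 156, 216, 234, 312, 351, 468, 702, 936, 1404
Sum = 1 + 2 + 3 + 4 + 6 + 8 + 9 + 12 + 13 + 18 + 24 + 26 + 27 + 36 + 39 + 52 + 54 + 72 + 78 + 104 + 108 + 117 + 156 + 216 + 234 + 312 + 351 + 468 + 702 + 936 + 1404 = 5592
5592 > 2808 → abundant

s(2808) = 5592 (abundant)


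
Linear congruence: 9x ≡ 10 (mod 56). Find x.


GCD(9, 56) = 1, unique solution
a^(-1) mod 56 = 25
x = 25 * 10 mod 56 = 26

x ≡ 26 (mod 56)


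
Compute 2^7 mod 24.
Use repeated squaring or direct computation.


2^1 mod 24 = 2
2^2 mod 24 = 4
2^3 mod 24 = 8
2^4 mod 24 = 16
2^5 mod 24 = 8
2^6 mod 24 = 16
2^7 mod 24 = 8


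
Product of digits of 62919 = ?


6 × 2 × 9 × 1 × 9 = 972


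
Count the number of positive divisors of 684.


684 = 2^2 × 3^2 × 19^1
d(684) = (2+1) × (2+1) × (1+1) = 18

18 divisors


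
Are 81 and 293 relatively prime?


Euclidean algorithm:
293 = 3 * 81 + 50
81 = 1 * 50 + 31
50 = 1 * 31 + 19
31 = 1 * 19 + 12
19 = 1 * 12 + 7
12 = 1 * 7 + 5
7 = 1 * 5 + 2
5 = 2 * 2 + 1
2 = 2 * 1 + 0
GCD(81, 293) = 1

Yes, coprime (GCD = 1)


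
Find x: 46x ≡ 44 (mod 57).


GCD(46, 57) = 1, unique solution
a^(-1) mod 57 = 31
x = 31 * 44 mod 57 = 53

x ≡ 53 (mod 57)


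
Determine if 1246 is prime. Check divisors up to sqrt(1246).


1246 / 2 = 623 (exact division)
1246 is NOT prime.

No, 1246 is not prime


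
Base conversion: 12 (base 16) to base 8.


12 (base 16) = 18 (decimal)
18 (decimal) = 22 (base 8)


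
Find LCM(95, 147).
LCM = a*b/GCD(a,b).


GCD(95, 147) = 1
LCM = 95*147/1 = 13965/1 = 13965

LCM = 13965


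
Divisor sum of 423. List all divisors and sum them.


Divisors of 423: 1, 3, 9, 47, 141, 423
Sum = 1 + 3 + 9 + 47 + 141 + 423 = 624

σ(423) = 624


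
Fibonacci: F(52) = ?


Sequence: 1, 1, 2, 3, 5, 8, 13, 21, 34, 55, 89, 144, 233, 377, 610, 987, 1597, 2584, 4181, 6765, 10946, 17711, 28657, 46368, 75025, 121393, 196418, 317811, 514229, 832040, 1346269, 2178309, 3524578, 5702887, 9227465, 14930352, 24157817, 39088169, 63245986, 102334155, 165580141, 267914296, 433494437, 701408733, 1134903170, 1836311903, 2971215073, 4807526976, 7778742049, 12586269025, 20365011074, 32951280099
F(52) = 32951280099


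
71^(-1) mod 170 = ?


Use the extended Euclidean algorithm on (170, 71); each row r = 170*s + 71*t:
r=170, s=1, t=0
r=71, s=0, t=1
q=2: r=28, s=1, t=-2   [170*(1) + 71*(-2) = 28]
q=2: r=15, s=-2, t=5   [170*(-2) + 71*(5) = 15]
q=1: r=13, s=3, t=-7   [170*(3) + 71*(-7) = 13]
q=1: r=2, s=-5, t=12   [170*(-5) + 71*(12) = 2]
q=6: r=1, s=33, t=-79   [170*(33) + 71*(-79) = 1]
q=2: r=0, s=-71, t=170   [170*(-71) + 71*(170) = 0]
GCD = 1 with t = -79, so 71*(-79) ≡ 1 (mod 170)
Inverse = -79 mod 170 = 91
Check: 71 * 91 = 6461 ≡ 1 (mod 170)

71^(-1) ≡ 91 (mod 170)


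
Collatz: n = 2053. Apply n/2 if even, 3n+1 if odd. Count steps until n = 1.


2053 → 6160 → 3080 → 1540 → 770 → 385 → 1156 → 578 → 289 → 868 → 434 → 217 → 652 → 326 → 163 → 490 → 245 → 736 → 368 → 184 → 92 → 46 → 23 → 70 → 35 → 106 → 53 → 160 → 80 → 40 → 20 → 10 → 5 → 16 → 8 → 4 → 2 → 1
Total steps = 37

37 steps


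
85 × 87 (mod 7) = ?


85 × 87 = 7395
7395 mod 7 = 3


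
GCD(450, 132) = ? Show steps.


450 = 3 * 132 + 54
132 = 2 * 54 + 24
54 = 2 * 24 + 6
24 = 4 * 6 + 0
GCD = 6


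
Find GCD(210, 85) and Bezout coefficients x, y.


Tabular extended Euclidean (each row: r = 210*s + 85*t):
r=210, s=1, t=0
r=85, s=0, t=1
q=2: r=40, s=1, t=-2   [210*(1) + 85*(-2) = 40]
q=2: r=5, s=-2, t=5   [210*(-2) + 85*(5) = 5]
q=8: r=0, s=17, t=-42   [210*(17) + 85*(-42) = 0]
GCD = 5; from the row with r=5: x=-2, y=5
Check: 210*(-2) + 85*(5) = -420 + 425 = 5

GCD = 5, x = -2, y = 5


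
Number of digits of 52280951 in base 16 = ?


52280951 in base 16 = 31DBE77
Number of digits = 7

7 digits (base 16)


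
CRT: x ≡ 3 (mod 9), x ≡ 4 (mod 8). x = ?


M = 9*8 = 72
M1 = M/9 = 8, M2 = M/8 = 9
M1^(-1) mod 9 = 8, M2^(-1) mod 8 = 1
x = 3*8*8 + 4*9*1 = 228
228 mod 72 = 12
Check: 12 mod 9 = 3 ✓, 12 mod 8 = 4 ✓

x ≡ 12 (mod 72)


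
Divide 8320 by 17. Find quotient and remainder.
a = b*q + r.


8320 = 17 * 489 + 7
Check: 8313 + 7 = 8320

q = 489, r = 7


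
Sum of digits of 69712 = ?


6 + 9 + 7 + 1 + 2 = 25


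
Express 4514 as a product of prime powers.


4514 / 2 = 2257
2257 / 37 = 61
61 / 61 = 1
4514 = 2 × 37 × 61


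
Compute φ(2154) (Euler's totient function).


2154 = 2 × 3 × 359
Prime factors: 2, 3, 359
φ(2154) = 2154 × (1-1/2) × (1-1/3) × (1-1/359)
= 2154 × 1/2 × 2/3 × 358/359 = 716

φ(2154) = 716


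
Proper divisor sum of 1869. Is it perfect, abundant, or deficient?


Proper divisors: 1, 3, 7, 21, 89, 267, 623
Sum = 1 + 3 + 7 + 21 + 89 + 267 + 623 = 1011
1011 < 1869 → deficient

s(1869) = 1011 (deficient)


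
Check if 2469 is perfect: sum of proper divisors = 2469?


Proper divisors of 2469: 1, 3, 823
Sum = 1 + 3 + 823 = 827

No, 2469 is not perfect (827 ≠ 2469)


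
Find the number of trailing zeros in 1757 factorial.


floor(1757/5) = 351
floor(1757/25) = 70
floor(1757/125) = 14
floor(1757/625) = 2
Total = 437

437 trailing zeros


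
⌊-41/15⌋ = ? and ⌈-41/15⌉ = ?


-41/15 = -2.7333
floor = -3
ceil = -2

floor = -3, ceil = -2


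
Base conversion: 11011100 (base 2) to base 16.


11011100 (base 2) = 220 (decimal)
220 (decimal) = DC (base 16)


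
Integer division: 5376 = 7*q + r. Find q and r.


5376 = 7 * 768 + 0
Check: 5376 + 0 = 5376

q = 768, r = 0


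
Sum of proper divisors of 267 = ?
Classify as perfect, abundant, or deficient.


Proper divisors: 1, 3, 89
Sum = 1 + 3 + 89 = 93
93 < 267 → deficient

s(267) = 93 (deficient)


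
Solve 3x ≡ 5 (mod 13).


GCD(3, 13) = 1, unique solution
a^(-1) mod 13 = 9
x = 9 * 5 mod 13 = 6

x ≡ 6 (mod 13)


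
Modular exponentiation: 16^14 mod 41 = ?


16^1 mod 41 = 16
16^2 mod 41 = 10
16^3 mod 41 = 37
16^4 mod 41 = 18
16^5 mod 41 = 1
16^6 mod 41 = 16
16^7 mod 41 = 10
16^8 mod 41 = 37
16^9 mod 41 = 18
16^10 mod 41 = 1
16^11 mod 41 = 16
16^12 mod 41 = 10
16^13 mod 41 = 37
16^14 mod 41 = 18


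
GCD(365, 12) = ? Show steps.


365 = 30 * 12 + 5
12 = 2 * 5 + 2
5 = 2 * 2 + 1
2 = 2 * 1 + 0
GCD = 1


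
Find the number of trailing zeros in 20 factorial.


floor(20/5) = 4
Total = 4

4 trailing zeros


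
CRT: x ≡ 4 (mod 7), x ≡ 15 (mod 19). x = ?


M = 7*19 = 133
M1 = M/7 = 19, M2 = M/19 = 7
M1^(-1) mod 7 = 3, M2^(-1) mod 19 = 11
x = 4*19*3 + 15*7*11 = 1383
1383 mod 133 = 53
Check: 53 mod 7 = 4 ✓, 53 mod 19 = 15 ✓

x ≡ 53 (mod 133)


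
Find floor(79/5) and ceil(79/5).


79/5 = 15.8000
floor = 15
ceil = 16

floor = 15, ceil = 16


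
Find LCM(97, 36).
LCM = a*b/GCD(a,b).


GCD(97, 36) = 1
LCM = 97*36/1 = 3492/1 = 3492

LCM = 3492


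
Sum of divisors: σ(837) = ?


Divisors of 837: 1, 3, 9, 27, 31, 93, 279, 837
Sum = 1 + 3 + 9 + 27 + 31 + 93 + 279 + 837 = 1280

σ(837) = 1280


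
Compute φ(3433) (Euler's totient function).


3433 = 3433
Prime factors: 3433
φ(3433) = 3433 × (1-1/3433)
= 3433 × 3432/3433 = 3432

φ(3433) = 3432


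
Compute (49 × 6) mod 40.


49 × 6 = 294
294 mod 40 = 14


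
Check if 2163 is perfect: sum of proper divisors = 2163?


Proper divisors of 2163: 1, 3, 7, 21, 103, 309, 721
Sum = 1 + 3 + 7 + 21 + 103 + 309 + 721 = 1165

No, 2163 is not perfect (1165 ≠ 2163)


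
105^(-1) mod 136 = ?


Use the extended Euclidean algorithm on (136, 105); each row r = 136*s + 105*t:
r=136, s=1, t=0
r=105, s=0, t=1
q=1: r=31, s=1, t=-1   [136*(1) + 105*(-1) = 31]
q=3: r=12, s=-3, t=4   [136*(-3) + 105*(4) = 12]
q=2: r=7, s=7, t=-9   [136*(7) + 105*(-9) = 7]
q=1: r=5, s=-10, t=13   [136*(-10) + 105*(13) = 5]
q=1: r=2, s=17, t=-22   [136*(17) + 105*(-22) = 2]
q=2: r=1, s=-44, t=57   [136*(-44) + 105*(57) = 1]
q=2: r=0, s=105, t=-136   [136*(105) + 105*(-136) = 0]
GCD = 1 with t = 57, so 105*(57) ≡ 1 (mod 136)
Inverse = 57 mod 136 = 57
Check: 105 * 57 = 5985 ≡ 1 (mod 136)

105^(-1) ≡ 57 (mod 136)


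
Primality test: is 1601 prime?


Check divisors up to sqrt(1601) = 40.0125
No divisors found.
1601 is prime.

Yes, 1601 is prime


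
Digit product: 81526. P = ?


8 × 1 × 5 × 2 × 6 = 480


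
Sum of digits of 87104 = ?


8 + 7 + 1 + 0 + 4 = 20


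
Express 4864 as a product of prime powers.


4864 / 2 = 2432
2432 / 2 = 1216
1216 / 2 = 608
608 / 2 = 304
304 / 2 = 152
152 / 2 = 76
76 / 2 = 38
38 / 2 = 19
19 / 19 = 1
4864 = 2^8 × 19


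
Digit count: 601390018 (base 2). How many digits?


601390018 in base 2 = 100011110110000111101111000010
Number of digits = 30

30 digits (base 2)


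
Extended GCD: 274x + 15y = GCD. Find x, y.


Tabular extended Euclidean (each row: r = 274*s + 15*t):
r=274, s=1, t=0
r=15, s=0, t=1
q=18: r=4, s=1, t=-18   [274*(1) + 15*(-18) = 4]
q=3: r=3, s=-3, t=55   [274*(-3) + 15*(55) = 3]
q=1: r=1, s=4, t=-73   [274*(4) + 15*(-73) = 1]
q=3: r=0, s=-15, t=274   [274*(-15) + 15*(274) = 0]
GCD = 1; from the row with r=1: x=4, y=-73
Check: 274*(4) + 15*(-73) = 1096 - 1095 = 1

GCD = 1, x = 4, y = -73


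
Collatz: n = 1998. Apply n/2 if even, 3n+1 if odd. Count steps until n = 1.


1998 → 999 → 2998 → 1499 → 4498 → 2249 → 6748 → 3374 → 1687 → 5062 → 2531 → 7594 → 3797 → 11392 → 5696 → 2848 → 1424 → 712 → 356 → 178 → 89 → 268 → 134 → 67 → 202 → 101 → 304 → 152 → 76 → 38 → 19 → 58 → 29 → 88 → 44 → 22 → 11 → 34 → 17 → 52 → 26 → 13 → 40 → 20 → 10 → 5 → 16 → 8 → 4 → 2 → 1
Total steps = 50

50 steps


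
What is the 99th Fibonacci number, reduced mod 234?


F(k) mod 234 for k=1..99:
1, 1, 2, 3, 5, 8, 13, 21, 34, 55, 89, 144, 233, 143, 142, 51, 193, 10, 203, 213, 182, 161, 109, 36, 145, 181, 92, 39, 131, 170, 67, 3, 70, 73, 143, 216, 125, 107, 232, 105, 103, 208, 77, 51, 128, 179, 73, 18, 91, 109, 200, 75, 41, 116, 157, 39, 196, 1, 197, 198, 161, 125, 52, 177, 229, 172, 167, 105, 38, 143, 181, 90, 37, 127, 164, 57, 221, 44, 31, 75, 106, 181, 53, 0, 53, 53, 106, 159, 31, 190, 221, 177, 164, 107, 37, 144, 181, 91, 38
F(99) mod 234 = 38


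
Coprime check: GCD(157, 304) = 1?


Euclidean algorithm:
304 = 1 * 157 + 147
157 = 1 * 147 + 10
147 = 14 * 10 + 7
10 = 1 * 7 + 3
7 = 2 * 3 + 1
3 = 3 * 1 + 0
GCD(157, 304) = 1

Yes, coprime (GCD = 1)


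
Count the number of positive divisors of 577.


577 = 577^1
d(577) = (1+1) = 2

2 divisors


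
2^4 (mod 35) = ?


2^1 mod 35 = 2
2^2 mod 35 = 4
2^3 mod 35 = 8
2^4 mod 35 = 16


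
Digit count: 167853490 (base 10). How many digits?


167853490 has 9 digits in base 10
floor(log10(167853490)) + 1 = floor(8.2249) + 1 = 9

9 digits (base 10)


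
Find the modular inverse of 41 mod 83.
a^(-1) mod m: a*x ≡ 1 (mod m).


Use the extended Euclidean algorithm on (83, 41); each row r = 83*s + 41*t:
r=83, s=1, t=0
r=41, s=0, t=1
q=2: r=1, s=1, t=-2   [83*(1) + 41*(-2) = 1]
q=41: r=0, s=-41, t=83   [83*(-41) + 41*(83) = 0]
GCD = 1 with t = -2, so 41*(-2) ≡ 1 (mod 83)
Inverse = -2 mod 83 = 81
Check: 41 * 81 = 3321 ≡ 1 (mod 83)

41^(-1) ≡ 81 (mod 83)


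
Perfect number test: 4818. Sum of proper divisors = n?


Proper divisors of 4818: 1, 2, 3, 6, 11, 22, 33, 66, 73, 146, 219, 438, 803, 1606, 2409
Sum = 1 + 2 + 3 + 6 + 11 + 22 + 33 + 66 + 73 + 146 + 219 + 438 + 803 + 1606 + 2409 = 5838

No, 4818 is not perfect (5838 ≠ 4818)


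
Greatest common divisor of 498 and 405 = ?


498 = 1 * 405 + 93
405 = 4 * 93 + 33
93 = 2 * 33 + 27
33 = 1 * 27 + 6
27 = 4 * 6 + 3
6 = 2 * 3 + 0
GCD = 3


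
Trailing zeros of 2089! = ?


floor(2089/5) = 417
floor(2089/25) = 83
floor(2089/125) = 16
floor(2089/625) = 3
Total = 519

519 trailing zeros


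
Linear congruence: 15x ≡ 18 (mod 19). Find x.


GCD(15, 19) = 1, unique solution
a^(-1) mod 19 = 14
x = 14 * 18 mod 19 = 5

x ≡ 5 (mod 19)


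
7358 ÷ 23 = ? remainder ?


7358 = 23 * 319 + 21
Check: 7337 + 21 = 7358

q = 319, r = 21


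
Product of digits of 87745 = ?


8 × 7 × 7 × 4 × 5 = 7840


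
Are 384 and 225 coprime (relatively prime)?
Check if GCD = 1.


Euclidean algorithm:
384 = 1 * 225 + 159
225 = 1 * 159 + 66
159 = 2 * 66 + 27
66 = 2 * 27 + 12
27 = 2 * 12 + 3
12 = 4 * 3 + 0
GCD(384, 225) = 3

No, not coprime (GCD = 3)


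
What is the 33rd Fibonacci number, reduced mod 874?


F(k) mod 874 for k=1..33:
1, 1, 2, 3, 5, 8, 13, 21, 34, 55, 89, 144, 233, 377, 610, 113, 723, 836, 685, 647, 458, 231, 689, 46, 735, 781, 642, 549, 317, 866, 309, 301, 610
F(33) mod 874 = 610


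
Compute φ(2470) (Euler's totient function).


2470 = 2 × 5 × 13 × 19
Prime factors: 2, 5, 13, 19
φ(2470) = 2470 × (1-1/2) × (1-1/5) × (1-1/13) × (1-1/19)
= 2470 × 1/2 × 4/5 × 12/13 × 18/19 = 864

φ(2470) = 864


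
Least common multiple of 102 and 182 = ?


GCD(102, 182) = 2
LCM = 102*182/2 = 18564/2 = 9282

LCM = 9282


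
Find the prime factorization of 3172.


3172 / 2 = 1586
1586 / 2 = 793
793 / 13 = 61
61 / 61 = 1
3172 = 2^2 × 13 × 61


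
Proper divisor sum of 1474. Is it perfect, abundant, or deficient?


Proper divisors: 1, 2, 11, 22, 67, 134, 737
Sum = 1 + 2 + 11 + 22 + 67 + 134 + 737 = 974
974 < 1474 → deficient

s(1474) = 974 (deficient)


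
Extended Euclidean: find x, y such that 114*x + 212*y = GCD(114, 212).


Tabular extended Euclidean (each row: r = 114*s + 212*t):
r=114, s=1, t=0
r=212, s=0, t=1
q=0: r=114, s=1, t=0   [114*(1) + 212*(0) = 114]
q=1: r=98, s=-1, t=1   [114*(-1) + 212*(1) = 98]
q=1: r=16, s=2, t=-1   [114*(2) + 212*(-1) = 16]
q=6: r=2, s=-13, t=7   [114*(-13) + 212*(7) = 2]
q=8: r=0, s=106, t=-57   [114*(106) + 212*(-57) = 0]
GCD = 2; from the row with r=2: x=-13, y=7
Check: 114*(-13) + 212*(7) = -1482 + 1484 = 2

GCD = 2, x = -13, y = 7


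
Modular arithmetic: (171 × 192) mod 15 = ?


171 × 192 = 32832
32832 mod 15 = 12


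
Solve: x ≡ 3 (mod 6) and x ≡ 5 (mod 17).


M = 6*17 = 102
M1 = M/6 = 17, M2 = M/17 = 6
M1^(-1) mod 6 = 5, M2^(-1) mod 17 = 3
x = 3*17*5 + 5*6*3 = 345
345 mod 102 = 39
Check: 39 mod 6 = 3 ✓, 39 mod 17 = 5 ✓

x ≡ 39 (mod 102)


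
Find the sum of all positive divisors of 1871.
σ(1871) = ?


Divisors of 1871: 1, 1871
Sum = 1 + 1871 = 1872

σ(1871) = 1872


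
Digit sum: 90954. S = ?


9 + 0 + 9 + 5 + 4 = 27


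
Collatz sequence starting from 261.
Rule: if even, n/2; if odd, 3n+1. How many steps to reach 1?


261 → 784 → 392 → 196 → 98 → 49 → 148 → 74 → 37 → 112 → 56 → 28 → 14 → 7 → 22 → 11 → 34 → 17 → 52 → 26 → 13 → 40 → 20 → 10 → 5 → 16 → 8 → 4 → 2 → 1
Total steps = 29

29 steps


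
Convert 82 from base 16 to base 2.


82 (base 16) = 130 (decimal)
130 (decimal) = 10000010 (base 2)


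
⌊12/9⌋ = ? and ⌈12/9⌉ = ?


12/9 = 1.3333
floor = 1
ceil = 2

floor = 1, ceil = 2


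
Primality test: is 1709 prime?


Check divisors up to sqrt(1709) = 41.3401
No divisors found.
1709 is prime.

Yes, 1709 is prime


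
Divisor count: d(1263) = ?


1263 = 3^1 × 421^1
d(1263) = (1+1) × (1+1) = 4

4 divisors


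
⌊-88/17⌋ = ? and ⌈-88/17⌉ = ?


-88/17 = -5.1765
floor = -6
ceil = -5

floor = -6, ceil = -5


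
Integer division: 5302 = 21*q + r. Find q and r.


5302 = 21 * 252 + 10
Check: 5292 + 10 = 5302

q = 252, r = 10


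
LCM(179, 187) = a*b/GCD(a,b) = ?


GCD(179, 187) = 1
LCM = 179*187/1 = 33473/1 = 33473

LCM = 33473


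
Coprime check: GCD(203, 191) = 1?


Euclidean algorithm:
203 = 1 * 191 + 12
191 = 15 * 12 + 11
12 = 1 * 11 + 1
11 = 11 * 1 + 0
GCD(203, 191) = 1

Yes, coprime (GCD = 1)


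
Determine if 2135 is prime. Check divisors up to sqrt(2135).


2135 / 5 = 427 (exact division)
2135 is NOT prime.

No, 2135 is not prime


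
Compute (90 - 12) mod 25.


90 - 12 = 78
78 mod 25 = 3


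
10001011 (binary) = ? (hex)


10001011 (base 2) = 139 (decimal)
139 (decimal) = 8B (base 16)


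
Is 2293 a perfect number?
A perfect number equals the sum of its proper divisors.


Proper divisors of 2293: 1
Sum = 1 = 1

No, 2293 is not perfect (1 ≠ 2293)


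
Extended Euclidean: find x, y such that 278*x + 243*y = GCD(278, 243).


Tabular extended Euclidean (each row: r = 278*s + 243*t):
r=278, s=1, t=0
r=243, s=0, t=1
q=1: r=35, s=1, t=-1   [278*(1) + 243*(-1) = 35]
q=6: r=33, s=-6, t=7   [278*(-6) + 243*(7) = 33]
q=1: r=2, s=7, t=-8   [278*(7) + 243*(-8) = 2]
q=16: r=1, s=-118, t=135   [278*(-118) + 243*(135) = 1]
q=2: r=0, s=243, t=-278   [278*(243) + 243*(-278) = 0]
GCD = 1; from the row with r=1: x=-118, y=135
Check: 278*(-118) + 243*(135) = -32804 + 32805 = 1

GCD = 1, x = -118, y = 135


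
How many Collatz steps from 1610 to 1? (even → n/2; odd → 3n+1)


1610 → 805 → 2416 → 1208 → 604 → 302 → 151 → 454 → 227 → 682 → 341 → 1024 → 512 → 256 → 128 → 64 → 32 → 16 → 8 → 4 → 2 → 1
Total steps = 21

21 steps


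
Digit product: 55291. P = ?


5 × 5 × 2 × 9 × 1 = 450


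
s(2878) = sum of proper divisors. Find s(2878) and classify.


Proper divisors: 1, 2, 1439
Sum = 1 + 2 + 1439 = 1442
1442 < 2878 → deficient

s(2878) = 1442 (deficient)


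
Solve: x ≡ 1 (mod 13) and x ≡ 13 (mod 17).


M = 13*17 = 221
M1 = M/13 = 17, M2 = M/17 = 13
M1^(-1) mod 13 = 10, M2^(-1) mod 17 = 4
x = 1*17*10 + 13*13*4 = 846
846 mod 221 = 183
Check: 183 mod 13 = 1 ✓, 183 mod 17 = 13 ✓

x ≡ 183 (mod 221)


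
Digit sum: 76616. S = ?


7 + 6 + 6 + 1 + 6 = 26


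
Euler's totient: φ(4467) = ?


4467 = 3 × 1489
Prime factors: 3, 1489
φ(4467) = 4467 × (1-1/3) × (1-1/1489)
= 4467 × 2/3 × 1488/1489 = 2976

φ(4467) = 2976


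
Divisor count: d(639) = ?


639 = 3^2 × 71^1
d(639) = (2+1) × (1+1) = 6

6 divisors


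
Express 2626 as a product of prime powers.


2626 / 2 = 1313
1313 / 13 = 101
101 / 101 = 1
2626 = 2 × 13 × 101


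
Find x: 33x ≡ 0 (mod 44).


GCD(33, 44) = 11 divides 0
Divide: 3x ≡ 0 (mod 4)
x ≡ 0 (mod 4)


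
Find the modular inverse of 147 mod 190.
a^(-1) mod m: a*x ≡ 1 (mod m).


Use the extended Euclidean algorithm on (190, 147); each row r = 190*s + 147*t:
r=190, s=1, t=0
r=147, s=0, t=1
q=1: r=43, s=1, t=-1   [190*(1) + 147*(-1) = 43]
q=3: r=18, s=-3, t=4   [190*(-3) + 147*(4) = 18]
q=2: r=7, s=7, t=-9   [190*(7) + 147*(-9) = 7]
q=2: r=4, s=-17, t=22   [190*(-17) + 147*(22) = 4]
q=1: r=3, s=24, t=-31   [190*(24) + 147*(-31) = 3]
q=1: r=1, s=-41, t=53   [190*(-41) + 147*(53) = 1]
q=3: r=0, s=147, t=-190   [190*(147) + 147*(-190) = 0]
GCD = 1 with t = 53, so 147*(53) ≡ 1 (mod 190)
Inverse = 53 mod 190 = 53
Check: 147 * 53 = 7791 ≡ 1 (mod 190)

147^(-1) ≡ 53 (mod 190)


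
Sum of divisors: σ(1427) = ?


Divisors of 1427: 1, 1427
Sum = 1 + 1427 = 1428

σ(1427) = 1428


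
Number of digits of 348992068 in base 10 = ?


348992068 has 9 digits in base 10
floor(log10(348992068)) + 1 = floor(8.5428) + 1 = 9

9 digits (base 10)


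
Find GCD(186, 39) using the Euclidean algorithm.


186 = 4 * 39 + 30
39 = 1 * 30 + 9
30 = 3 * 9 + 3
9 = 3 * 3 + 0
GCD = 3


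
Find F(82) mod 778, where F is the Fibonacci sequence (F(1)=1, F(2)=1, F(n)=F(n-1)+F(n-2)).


F(k) mod 778 for k=1..82:
1, 1, 2, 3, 5, 8, 13, 21, 34, 55, 89, 144, 233, 377, 610, 209, 41, 250, 291, 541, 54, 595, 649, 466, 337, 25, 362, 387, 749, 358, 329, 687, 238, 147, 385, 532, 139, 671, 32, 703, 735, 660, 617, 499, 338, 59, 397, 456, 75, 531, 606, 359, 187, 546, 733, 501, 456, 179, 635, 36, 671, 707, 600, 529, 351, 102, 453, 555, 230, 7, 237, 244, 481, 725, 428, 375, 25, 400, 425, 47, 472, 519
F(82) mod 778 = 519
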